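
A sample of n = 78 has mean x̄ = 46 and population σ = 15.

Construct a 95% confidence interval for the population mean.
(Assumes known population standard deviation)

Answer: (42.6711, 49.3289)

Derivation:
Confidence level: 95%, α = 0.05
z_0.025 = 1.960
SE = σ/√n = 15/√78 = 1.6984
Margin of error = 1.960 × 1.6984 = 3.3289
CI: x̄ ± margin = 46 ± 3.3289
CI: (42.6711, 49.3289)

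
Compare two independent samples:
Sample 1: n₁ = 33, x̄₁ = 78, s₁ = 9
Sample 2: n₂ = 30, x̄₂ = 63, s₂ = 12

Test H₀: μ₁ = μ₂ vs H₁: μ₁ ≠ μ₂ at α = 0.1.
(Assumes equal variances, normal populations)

Answer: t = 5.6450, reject H₀

Derivation:
Pooled variance: s²_p = [32×9² + 29×12²]/(61) = 110.9508
s_p = 10.5333
SE = s_p×√(1/n₁ + 1/n₂) = 10.5333×√(1/33 + 1/30) = 2.6572
t = (x̄₁ - x̄₂)/SE = (78 - 63)/2.6572 = 5.6450
df = 61, t-critical = ±1.670
Decision: reject H₀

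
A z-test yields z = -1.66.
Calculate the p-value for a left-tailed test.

Answer: p-value ≈ 0.0485

Derivation:
For z = -1.66:
p = P(Z < -1.66) = Φ(-1.66) = 0.0485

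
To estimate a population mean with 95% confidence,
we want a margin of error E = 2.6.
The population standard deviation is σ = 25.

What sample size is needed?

z_0.025 = 1.960
n = (z×σ/E)² = (1.960×25/2.6)²
n = 355.1775
Round up: n = 356

Answer: n = 356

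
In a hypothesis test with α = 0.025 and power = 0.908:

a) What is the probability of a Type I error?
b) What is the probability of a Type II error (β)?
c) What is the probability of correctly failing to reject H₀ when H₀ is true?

a) Type I error probability = α = 0.025
b) Power = P(reject H₀ | H₁ true) = 1 - β = 0.908, so Type II error probability = β = 1 - Power = 0.092
c) P(fail to reject H₀ | H₀ true) = 1 - α = 0.975

Answer: a) 0.025, b) 0.092, c) 0.975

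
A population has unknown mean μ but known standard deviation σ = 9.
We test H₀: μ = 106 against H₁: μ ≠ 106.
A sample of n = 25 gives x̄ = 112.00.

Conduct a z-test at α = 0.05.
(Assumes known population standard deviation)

Standard error: SE = σ/√n = 9/√25 = 1.8000
z-statistic: z = (x̄ - μ₀)/SE = (112.00 - 106)/1.8000 = 3.3333
Critical value: ±1.960
p-value = 0.0009
Decision: reject H₀

Answer: z = 3.3333, reject H₀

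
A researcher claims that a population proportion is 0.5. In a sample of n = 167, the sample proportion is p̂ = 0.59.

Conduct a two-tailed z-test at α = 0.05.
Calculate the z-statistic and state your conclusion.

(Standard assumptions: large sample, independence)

Answer: z = 2.3261, reject H₀

Derivation:
H₀: p = 0.5, H₁: p ≠ 0.5
Standard error: SE = √(p₀(1-p₀)/n) = √(0.5×0.5/167) = 0.038691
z-statistic: z = (p̂ - p₀)/SE = (0.59 - 0.5)/0.038691 = 2.3261
Critical value: z_0.025 = ±1.960
p-value = 0.0200
Decision: reject H₀ at α = 0.05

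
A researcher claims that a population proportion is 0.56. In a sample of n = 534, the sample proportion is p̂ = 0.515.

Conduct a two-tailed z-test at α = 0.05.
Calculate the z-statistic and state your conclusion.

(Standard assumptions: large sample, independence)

Answer: z = -2.0949, reject H₀

Derivation:
H₀: p = 0.56, H₁: p ≠ 0.56
Standard error: SE = √(p₀(1-p₀)/n) = √(0.56×0.44/534) = 0.021481
z-statistic: z = (p̂ - p₀)/SE = (0.515 - 0.56)/0.021481 = -2.0949
Critical value: z_0.025 = ±1.960
p-value = 0.0362
Decision: reject H₀ at α = 0.05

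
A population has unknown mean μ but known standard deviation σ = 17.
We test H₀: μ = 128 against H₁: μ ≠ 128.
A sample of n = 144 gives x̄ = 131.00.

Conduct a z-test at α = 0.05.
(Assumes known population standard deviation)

Answer: z = 2.1176, reject H₀

Derivation:
Standard error: SE = σ/√n = 17/√144 = 1.4167
z-statistic: z = (x̄ - μ₀)/SE = (131.00 - 128)/1.4167 = 2.1176
Critical value: ±1.960
p-value = 0.0342
Decision: reject H₀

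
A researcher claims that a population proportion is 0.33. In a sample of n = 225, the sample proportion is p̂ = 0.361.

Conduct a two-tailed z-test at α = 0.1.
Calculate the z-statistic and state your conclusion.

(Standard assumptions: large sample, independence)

H₀: p = 0.33, H₁: p ≠ 0.33
Standard error: SE = √(p₀(1-p₀)/n) = √(0.33×0.67/225) = 0.031348
z-statistic: z = (p̂ - p₀)/SE = (0.361 - 0.33)/0.031348 = 0.9889
Critical value: z_0.05 = ±1.645
p-value = 0.3227
Decision: fail to reject H₀ at α = 0.1

Answer: z = 0.9889, fail to reject H₀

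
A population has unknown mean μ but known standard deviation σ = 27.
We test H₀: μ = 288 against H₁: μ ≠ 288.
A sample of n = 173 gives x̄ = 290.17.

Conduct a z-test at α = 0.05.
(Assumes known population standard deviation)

Answer: z = 1.0571, fail to reject H₀

Derivation:
Standard error: SE = σ/√n = 27/√173 = 2.0528
z-statistic: z = (x̄ - μ₀)/SE = (290.17 - 288)/2.0528 = 1.0571
Critical value: ±1.960
p-value = 0.2905
Decision: fail to reject H₀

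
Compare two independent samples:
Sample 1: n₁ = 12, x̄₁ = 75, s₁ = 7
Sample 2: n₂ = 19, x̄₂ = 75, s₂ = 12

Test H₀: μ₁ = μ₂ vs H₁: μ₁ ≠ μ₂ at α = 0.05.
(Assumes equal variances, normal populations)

Answer: t = 0.0000, fail to reject H₀

Derivation:
Pooled variance: s²_p = [11×7² + 18×12²]/(29) = 107.9655
s_p = 10.3906
SE = s_p×√(1/n₁ + 1/n₂) = 10.3906×√(1/12 + 1/19) = 3.8314
t = (x̄₁ - x̄₂)/SE = (75 - 75)/3.8314 = 0.0000
df = 29, t-critical = ±2.045
Decision: fail to reject H₀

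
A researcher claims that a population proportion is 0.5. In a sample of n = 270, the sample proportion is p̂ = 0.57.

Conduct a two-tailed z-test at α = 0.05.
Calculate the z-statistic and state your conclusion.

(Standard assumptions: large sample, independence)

H₀: p = 0.5, H₁: p ≠ 0.5
Standard error: SE = √(p₀(1-p₀)/n) = √(0.5×0.5/270) = 0.030429
z-statistic: z = (p̂ - p₀)/SE = (0.57 - 0.5)/0.030429 = 2.3004
Critical value: z_0.025 = ±1.960
p-value = 0.0214
Decision: reject H₀ at α = 0.05

Answer: z = 2.3004, reject H₀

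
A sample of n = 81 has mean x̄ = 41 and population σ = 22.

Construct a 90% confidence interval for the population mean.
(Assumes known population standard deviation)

Confidence level: 90%, α = 0.1
z_0.05 = 1.645
SE = σ/√n = 22/√81 = 2.4444
Margin of error = 1.645 × 2.4444 = 4.0210
CI: x̄ ± margin = 41 ± 4.0210
CI: (36.9790, 45.0210)

Answer: (36.9790, 45.0210)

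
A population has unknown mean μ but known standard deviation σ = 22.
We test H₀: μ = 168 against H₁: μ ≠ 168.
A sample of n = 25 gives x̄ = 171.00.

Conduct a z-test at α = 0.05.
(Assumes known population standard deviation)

Answer: z = 0.6818, fail to reject H₀

Derivation:
Standard error: SE = σ/√n = 22/√25 = 4.4000
z-statistic: z = (x̄ - μ₀)/SE = (171.00 - 168)/4.4000 = 0.6818
Critical value: ±1.960
p-value = 0.4954
Decision: fail to reject H₀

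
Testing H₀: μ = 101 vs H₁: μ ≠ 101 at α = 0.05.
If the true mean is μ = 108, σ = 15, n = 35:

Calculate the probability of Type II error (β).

Answer: β ≈ 0.2116

Derivation:
SE = σ/√n = 15/√35 = 2.5355
Critical values: μ₀ ± z_0.025×SE = 101 ± 1.960×2.5355
Acceptance region: (96.0304, 105.9696)
Under H₁ (μ = 108): z_high = (105.9696 - 108)/2.5355 = -0.8008, z_low = (96.0304 - 108)/2.5355 = -4.7208
β = P(not reject | H₁) = Φ(-0.8008) - Φ(-4.7208) ≈ 0.2116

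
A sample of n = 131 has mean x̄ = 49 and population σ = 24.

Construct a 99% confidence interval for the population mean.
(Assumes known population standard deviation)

Confidence level: 99%, α = 0.01
z_0.005 = 2.576
SE = σ/√n = 24/√131 = 2.0969
Margin of error = 2.576 × 2.0969 = 5.4016
CI: x̄ ± margin = 49 ± 5.4016
CI: (43.5984, 54.4016)

Answer: (43.5984, 54.4016)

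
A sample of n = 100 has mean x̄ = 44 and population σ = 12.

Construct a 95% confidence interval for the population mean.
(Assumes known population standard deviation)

Confidence level: 95%, α = 0.05
z_0.025 = 1.960
SE = σ/√n = 12/√100 = 1.2000
Margin of error = 1.960 × 1.2000 = 2.3520
CI: x̄ ± margin = 44 ± 2.3520
CI: (41.6480, 46.3520)

Answer: (41.6480, 46.3520)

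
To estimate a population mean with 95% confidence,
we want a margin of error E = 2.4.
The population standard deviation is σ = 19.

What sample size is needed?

Answer: n = 241

Derivation:
z_0.025 = 1.960
n = (z×σ/E)² = (1.960×19/2.4)²
n = 240.7669
Round up: n = 241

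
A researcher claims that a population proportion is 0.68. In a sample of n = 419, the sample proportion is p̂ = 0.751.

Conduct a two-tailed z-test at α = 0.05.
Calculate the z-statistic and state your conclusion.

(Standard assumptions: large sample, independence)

H₀: p = 0.68, H₁: p ≠ 0.68
Standard error: SE = √(p₀(1-p₀)/n) = √(0.68×0.32/419) = 0.022789
z-statistic: z = (p̂ - p₀)/SE = (0.751 - 0.68)/0.022789 = 3.1155
Critical value: z_0.025 = ±1.960
p-value = 0.0018
Decision: reject H₀ at α = 0.05

Answer: z = 3.1155, reject H₀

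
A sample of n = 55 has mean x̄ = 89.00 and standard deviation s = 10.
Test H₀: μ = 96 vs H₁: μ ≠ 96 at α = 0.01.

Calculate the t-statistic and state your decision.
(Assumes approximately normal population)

df = n - 1 = 54
SE = s/√n = 10/√55 = 1.3484
t = (x̄ - μ₀)/SE = (89.00 - 96)/1.3484 = -5.1913
Critical value: t_{0.005,54} = ±2.670
p-value < 0.0001
Decision: reject H₀

Answer: t = -5.1913, reject H₀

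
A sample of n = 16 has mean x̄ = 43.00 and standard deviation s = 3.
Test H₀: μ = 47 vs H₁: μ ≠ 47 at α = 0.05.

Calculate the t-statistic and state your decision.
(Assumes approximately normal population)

Answer: t = -5.3333, reject H₀

Derivation:
df = n - 1 = 15
SE = s/√n = 3/√16 = 0.7500
t = (x̄ - μ₀)/SE = (43.00 - 47)/0.7500 = -5.3333
Critical value: t_{0.025,15} = ±2.131
p-value ≈ 0.0001
Decision: reject H₀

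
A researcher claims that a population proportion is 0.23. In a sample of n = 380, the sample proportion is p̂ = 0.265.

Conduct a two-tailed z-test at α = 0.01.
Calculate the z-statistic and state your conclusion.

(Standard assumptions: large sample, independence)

H₀: p = 0.23, H₁: p ≠ 0.23
Standard error: SE = √(p₀(1-p₀)/n) = √(0.23×0.77/380) = 0.021588
z-statistic: z = (p̂ - p₀)/SE = (0.265 - 0.23)/0.021588 = 1.6213
Critical value: z_0.005 = ±2.576
p-value = 0.1050
Decision: fail to reject H₀ at α = 0.01

Answer: z = 1.6213, fail to reject H₀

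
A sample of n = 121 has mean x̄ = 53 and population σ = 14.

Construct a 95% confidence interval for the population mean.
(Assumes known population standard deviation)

Answer: (50.5055, 55.4945)

Derivation:
Confidence level: 95%, α = 0.05
z_0.025 = 1.960
SE = σ/√n = 14/√121 = 1.2727
Margin of error = 1.960 × 1.2727 = 2.4945
CI: x̄ ± margin = 53 ± 2.4945
CI: (50.5055, 55.4945)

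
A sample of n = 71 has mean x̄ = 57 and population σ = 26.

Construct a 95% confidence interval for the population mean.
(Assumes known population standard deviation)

Confidence level: 95%, α = 0.05
z_0.025 = 1.960
SE = σ/√n = 26/√71 = 3.0856
Margin of error = 1.960 × 3.0856 = 6.0478
CI: x̄ ± margin = 57 ± 6.0478
CI: (50.9522, 63.0478)

Answer: (50.9522, 63.0478)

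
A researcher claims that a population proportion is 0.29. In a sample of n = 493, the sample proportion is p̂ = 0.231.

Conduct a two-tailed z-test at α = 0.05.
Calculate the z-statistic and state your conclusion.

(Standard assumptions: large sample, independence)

Answer: z = -2.8871, reject H₀

Derivation:
H₀: p = 0.29, H₁: p ≠ 0.29
Standard error: SE = √(p₀(1-p₀)/n) = √(0.29×0.71/493) = 0.020436
z-statistic: z = (p̂ - p₀)/SE = (0.231 - 0.29)/0.020436 = -2.8871
Critical value: z_0.025 = ±1.960
p-value = 0.0039
Decision: reject H₀ at α = 0.05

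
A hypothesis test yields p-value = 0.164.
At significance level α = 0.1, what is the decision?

Compare p-value to α:
0.164 ≥ 0.1
Decision: fail to reject H₀

Answer: fail to reject H₀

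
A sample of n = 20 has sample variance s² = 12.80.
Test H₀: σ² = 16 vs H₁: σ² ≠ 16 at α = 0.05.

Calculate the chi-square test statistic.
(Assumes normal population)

df = n - 1 = 19
χ² = (n-1)s²/σ₀² = 19×12.80/16 = 15.2000
Critical values: χ²_{0.975,19} = 8.907, χ²_{0.025,19} = 32.852
Rejection region: χ² < 8.907 or χ² > 32.852
Decision: fail to reject H₀

Answer: χ² = 15.2000, fail to reject H₀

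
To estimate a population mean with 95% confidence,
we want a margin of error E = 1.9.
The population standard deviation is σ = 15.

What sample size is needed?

Answer: n = 240

Derivation:
z_0.025 = 1.960
n = (z×σ/E)² = (1.960×15/1.9)²
n = 239.4349
Round up: n = 240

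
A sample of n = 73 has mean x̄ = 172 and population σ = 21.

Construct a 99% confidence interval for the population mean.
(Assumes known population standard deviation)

Confidence level: 99%, α = 0.01
z_0.005 = 2.576
SE = σ/√n = 21/√73 = 2.4579
Margin of error = 2.576 × 2.4579 = 6.3316
CI: x̄ ± margin = 172 ± 6.3316
CI: (165.6684, 178.3316)

Answer: (165.6684, 178.3316)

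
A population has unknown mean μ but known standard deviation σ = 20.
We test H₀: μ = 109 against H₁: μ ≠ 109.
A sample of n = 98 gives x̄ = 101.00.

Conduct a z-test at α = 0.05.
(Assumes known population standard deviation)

Answer: z = -3.9598, reject H₀

Derivation:
Standard error: SE = σ/√n = 20/√98 = 2.0203
z-statistic: z = (x̄ - μ₀)/SE = (101.00 - 109)/2.0203 = -3.9598
Critical value: ±1.960
p-value = 0.0001
Decision: reject H₀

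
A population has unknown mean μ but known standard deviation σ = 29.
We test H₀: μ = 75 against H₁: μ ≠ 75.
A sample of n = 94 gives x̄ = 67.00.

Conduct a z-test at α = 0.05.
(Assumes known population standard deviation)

Answer: z = -2.6746, reject H₀

Derivation:
Standard error: SE = σ/√n = 29/√94 = 2.9911
z-statistic: z = (x̄ - μ₀)/SE = (67.00 - 75)/2.9911 = -2.6746
Critical value: ±1.960
p-value = 0.0075
Decision: reject H₀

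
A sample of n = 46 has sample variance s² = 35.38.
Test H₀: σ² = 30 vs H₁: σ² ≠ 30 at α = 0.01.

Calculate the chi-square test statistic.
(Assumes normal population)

Answer: χ² = 53.0700, fail to reject H₀

Derivation:
df = n - 1 = 45
χ² = (n-1)s²/σ₀² = 45×35.38/30 = 53.0700
Critical values: χ²_{0.995,45} = 24.311, χ²_{0.005,45} = 73.166
Rejection region: χ² < 24.311 or χ² > 73.166
Decision: fail to reject H₀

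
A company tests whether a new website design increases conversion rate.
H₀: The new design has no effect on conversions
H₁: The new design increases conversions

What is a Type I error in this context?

Type I error (α): Rejecting H₀ when H₀ is true
Type II error (β): Failing to reject H₀ when H₁ is true

Answer: Switching to a new design that doesn't actually help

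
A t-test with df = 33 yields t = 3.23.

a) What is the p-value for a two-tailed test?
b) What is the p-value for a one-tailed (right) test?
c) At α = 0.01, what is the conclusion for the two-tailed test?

Using t-distribution with df = 33:
a) Two-tailed: p = 2×P(T > 3.23) = 0.0028
b) One-tailed: p = P(T > 3.23) = 0.0014
c) 0.0028 < 0.01, reject H₀

Answer: a) 0.0028, b) 0.0014, c) reject H₀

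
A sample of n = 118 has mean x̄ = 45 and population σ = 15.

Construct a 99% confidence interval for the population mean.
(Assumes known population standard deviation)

Confidence level: 99%, α = 0.01
z_0.005 = 2.576
SE = σ/√n = 15/√118 = 1.3809
Margin of error = 2.576 × 1.3809 = 3.5572
CI: x̄ ± margin = 45 ± 3.5572
CI: (41.4428, 48.5572)

Answer: (41.4428, 48.5572)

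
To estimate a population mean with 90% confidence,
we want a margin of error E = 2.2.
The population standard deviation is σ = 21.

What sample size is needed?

Answer: n = 247

Derivation:
z_0.05 = 1.645
n = (z×σ/E)² = (1.645×21/2.2)²
n = 246.5614
Round up: n = 247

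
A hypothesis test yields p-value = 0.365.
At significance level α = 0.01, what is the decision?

Answer: fail to reject H₀

Derivation:
Compare p-value to α:
0.365 ≥ 0.01
Decision: fail to reject H₀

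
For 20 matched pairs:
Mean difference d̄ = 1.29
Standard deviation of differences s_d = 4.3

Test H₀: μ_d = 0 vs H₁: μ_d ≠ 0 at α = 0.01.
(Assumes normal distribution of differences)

Answer: t = 1.3417, fail to reject H₀

Derivation:
df = n - 1 = 19
SE = s_d/√n = 4.3/√20 = 0.9615
t = d̄/SE = 1.29/0.9615 = 1.3417
Critical value: t_{0.005,19} = ±2.861
p-value ≈ 0.1955
Decision: fail to reject H₀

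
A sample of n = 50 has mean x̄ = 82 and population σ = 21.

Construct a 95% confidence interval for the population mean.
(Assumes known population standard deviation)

Confidence level: 95%, α = 0.05
z_0.025 = 1.960
SE = σ/√n = 21/√50 = 2.9698
Margin of error = 1.960 × 2.9698 = 5.8208
CI: x̄ ± margin = 82 ± 5.8208
CI: (76.1792, 87.8208)

Answer: (76.1792, 87.8208)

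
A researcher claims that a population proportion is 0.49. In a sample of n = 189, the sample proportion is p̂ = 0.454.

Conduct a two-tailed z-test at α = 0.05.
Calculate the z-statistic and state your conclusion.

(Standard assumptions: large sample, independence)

Answer: z = -0.9900, fail to reject H₀

Derivation:
H₀: p = 0.49, H₁: p ≠ 0.49
Standard error: SE = √(p₀(1-p₀)/n) = √(0.49×0.51/189) = 0.036362
z-statistic: z = (p̂ - p₀)/SE = (0.454 - 0.49)/0.036362 = -0.9900
Critical value: z_0.025 = ±1.960
p-value = 0.3222
Decision: fail to reject H₀ at α = 0.05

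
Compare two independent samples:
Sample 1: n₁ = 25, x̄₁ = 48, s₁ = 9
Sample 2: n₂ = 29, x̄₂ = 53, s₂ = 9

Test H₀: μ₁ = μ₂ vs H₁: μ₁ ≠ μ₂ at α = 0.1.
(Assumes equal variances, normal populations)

Pooled variance: s²_p = [24×9² + 28×9²]/(52) = 81.0000
s_p = 9.0000
SE = s_p×√(1/n₁ + 1/n₂) = 9.0000×√(1/25 + 1/29) = 2.4562
t = (x̄₁ - x̄₂)/SE = (48 - 53)/2.4562 = -2.0357
df = 52, t-critical = ±1.675
Decision: reject H₀

Answer: t = -2.0357, reject H₀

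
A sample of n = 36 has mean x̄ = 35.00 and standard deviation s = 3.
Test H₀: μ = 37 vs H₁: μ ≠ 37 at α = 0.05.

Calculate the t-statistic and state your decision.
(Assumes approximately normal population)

df = n - 1 = 35
SE = s/√n = 3/√36 = 0.5000
t = (x̄ - μ₀)/SE = (35.00 - 37)/0.5000 = -4.0000
Critical value: t_{0.025,35} = ±2.030
p-value ≈ 0.0003
Decision: reject H₀

Answer: t = -4.0000, reject H₀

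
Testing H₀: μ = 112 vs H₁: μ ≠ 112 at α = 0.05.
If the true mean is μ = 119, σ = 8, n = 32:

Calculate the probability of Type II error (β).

Answer: β ≈ 0.0014

Derivation:
SE = σ/√n = 8/√32 = 1.4142
Critical values: μ₀ ± z_0.025×SE = 112 ± 1.960×1.4142
Acceptance region: (109.2282, 114.7718)
Under H₁ (μ = 119): z_high = (114.7718 - 119)/1.4142 = -2.9898, z_low = (109.2282 - 119)/1.4142 = -6.9098
β = P(not reject | H₁) = Φ(-2.9898) - Φ(-6.9098) ≈ 0.0014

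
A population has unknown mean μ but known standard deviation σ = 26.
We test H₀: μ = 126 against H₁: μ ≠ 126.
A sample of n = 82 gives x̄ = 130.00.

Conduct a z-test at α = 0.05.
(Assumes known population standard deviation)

Standard error: SE = σ/√n = 26/√82 = 2.8712
z-statistic: z = (x̄ - μ₀)/SE = (130.00 - 126)/2.8712 = 1.3931
Critical value: ±1.960
p-value = 0.1636
Decision: fail to reject H₀

Answer: z = 1.3931, fail to reject H₀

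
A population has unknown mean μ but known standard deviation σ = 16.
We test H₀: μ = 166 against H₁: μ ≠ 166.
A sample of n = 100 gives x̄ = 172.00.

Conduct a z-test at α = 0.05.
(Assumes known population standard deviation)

Standard error: SE = σ/√n = 16/√100 = 1.6000
z-statistic: z = (x̄ - μ₀)/SE = (172.00 - 166)/1.6000 = 3.7500
Critical value: ±1.960
p-value = 0.0002
Decision: reject H₀

Answer: z = 3.7500, reject H₀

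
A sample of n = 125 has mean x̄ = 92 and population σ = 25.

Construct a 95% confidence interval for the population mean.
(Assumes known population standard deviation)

Answer: (87.6172, 96.3828)

Derivation:
Confidence level: 95%, α = 0.05
z_0.025 = 1.960
SE = σ/√n = 25/√125 = 2.2361
Margin of error = 1.960 × 2.2361 = 4.3828
CI: x̄ ± margin = 92 ± 4.3828
CI: (87.6172, 96.3828)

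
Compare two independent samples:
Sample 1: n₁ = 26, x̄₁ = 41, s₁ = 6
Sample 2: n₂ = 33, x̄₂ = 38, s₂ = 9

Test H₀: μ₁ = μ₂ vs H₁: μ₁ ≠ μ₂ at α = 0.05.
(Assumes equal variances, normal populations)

Pooled variance: s²_p = [25×6² + 32×9²]/(57) = 61.2632
s_p = 7.8271
SE = s_p×√(1/n₁ + 1/n₂) = 7.8271×√(1/26 + 1/33) = 2.0525
t = (x̄₁ - x̄₂)/SE = (41 - 38)/2.0525 = 1.4616
df = 57, t-critical = ±2.002
Decision: fail to reject H₀

Answer: t = 1.4616, fail to reject H₀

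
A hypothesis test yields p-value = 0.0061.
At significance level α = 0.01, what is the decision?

Answer: reject H₀

Derivation:
Compare p-value to α:
0.0061 < 0.01
Decision: reject H₀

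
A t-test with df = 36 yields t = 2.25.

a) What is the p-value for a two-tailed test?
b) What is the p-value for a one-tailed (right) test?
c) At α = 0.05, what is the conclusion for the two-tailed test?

Using t-distribution with df = 36:
a) Two-tailed: p = 2×P(T > 2.25) = 0.0307
b) One-tailed: p = P(T > 2.25) = 0.0153
c) 0.0307 < 0.05, reject H₀

Answer: a) 0.0307, b) 0.0153, c) reject H₀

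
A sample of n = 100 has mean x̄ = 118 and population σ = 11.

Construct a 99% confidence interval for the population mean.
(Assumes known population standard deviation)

Confidence level: 99%, α = 0.01
z_0.005 = 2.576
SE = σ/√n = 11/√100 = 1.1000
Margin of error = 2.576 × 1.1000 = 2.8336
CI: x̄ ± margin = 118 ± 2.8336
CI: (115.1664, 120.8336)

Answer: (115.1664, 120.8336)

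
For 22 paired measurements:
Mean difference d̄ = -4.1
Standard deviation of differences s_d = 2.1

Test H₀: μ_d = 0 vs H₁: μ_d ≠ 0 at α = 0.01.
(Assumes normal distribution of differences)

Answer: t = -9.1579, reject H₀

Derivation:
df = n - 1 = 21
SE = s_d/√n = 2.1/√22 = 0.4477
t = d̄/SE = -4.1/0.4477 = -9.1579
Critical value: t_{0.005,21} = ±2.831
p-value < 0.0001
Decision: reject H₀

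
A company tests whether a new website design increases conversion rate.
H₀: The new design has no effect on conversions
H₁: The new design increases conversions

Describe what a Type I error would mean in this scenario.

Answer: Switching to a new design that doesn't actually help

Derivation:
Type I error (α): Rejecting H₀ when H₀ is true
Type II error (β): Failing to reject H₀ when H₁ is true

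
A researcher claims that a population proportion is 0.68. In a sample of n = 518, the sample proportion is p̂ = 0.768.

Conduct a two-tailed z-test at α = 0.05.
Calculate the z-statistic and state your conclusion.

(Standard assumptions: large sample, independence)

H₀: p = 0.68, H₁: p ≠ 0.68
Standard error: SE = √(p₀(1-p₀)/n) = √(0.68×0.32/518) = 0.020496
z-statistic: z = (p̂ - p₀)/SE = (0.768 - 0.68)/0.020496 = 4.2935
Critical value: z_0.025 = ±1.960
p-value < 0.0001
Decision: reject H₀ at α = 0.05

Answer: z = 4.2935, reject H₀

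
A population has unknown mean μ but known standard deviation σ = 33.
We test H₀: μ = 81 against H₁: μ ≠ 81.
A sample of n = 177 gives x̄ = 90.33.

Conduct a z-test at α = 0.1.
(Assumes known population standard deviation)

Standard error: SE = σ/√n = 33/√177 = 2.4804
z-statistic: z = (x̄ - μ₀)/SE = (90.33 - 81)/2.4804 = 3.7615
Critical value: ±1.645
p-value = 0.0002
Decision: reject H₀

Answer: z = 3.7615, reject H₀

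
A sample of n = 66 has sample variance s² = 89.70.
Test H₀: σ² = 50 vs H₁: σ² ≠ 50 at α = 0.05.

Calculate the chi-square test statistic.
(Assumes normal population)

Answer: χ² = 116.6100, reject H₀

Derivation:
df = n - 1 = 65
χ² = (n-1)s²/σ₀² = 65×89.70/50 = 116.6100
Critical values: χ²_{0.975,65} = 44.603, χ²_{0.025,65} = 89.177
Rejection region: χ² < 44.603 or χ² > 89.177
Decision: reject H₀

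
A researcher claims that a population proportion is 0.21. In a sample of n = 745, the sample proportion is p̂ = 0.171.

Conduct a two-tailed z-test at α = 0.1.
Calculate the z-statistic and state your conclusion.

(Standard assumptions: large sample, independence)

H₀: p = 0.21, H₁: p ≠ 0.21
Standard error: SE = √(p₀(1-p₀)/n) = √(0.21×0.79/745) = 0.014923
z-statistic: z = (p̂ - p₀)/SE = (0.171 - 0.21)/0.014923 = -2.6134
Critical value: z_0.05 = ±1.645
p-value = 0.0090
Decision: reject H₀ at α = 0.1

Answer: z = -2.6134, reject H₀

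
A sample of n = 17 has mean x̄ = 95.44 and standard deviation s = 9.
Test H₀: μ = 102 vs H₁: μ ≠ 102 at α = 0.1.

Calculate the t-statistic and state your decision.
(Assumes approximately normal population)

Answer: t = -3.0053, reject H₀

Derivation:
df = n - 1 = 16
SE = s/√n = 9/√17 = 2.1828
t = (x̄ - μ₀)/SE = (95.44 - 102)/2.1828 = -3.0053
Critical value: t_{0.05,16} = ±1.746
p-value ≈ 0.0084
Decision: reject H₀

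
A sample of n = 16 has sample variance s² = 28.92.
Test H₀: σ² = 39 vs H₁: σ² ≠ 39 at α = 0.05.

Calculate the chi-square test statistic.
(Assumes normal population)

df = n - 1 = 15
χ² = (n-1)s²/σ₀² = 15×28.92/39 = 11.1231
Critical values: χ²_{0.975,15} = 6.262, χ²_{0.025,15} = 27.488
Rejection region: χ² < 6.262 or χ² > 27.488
Decision: fail to reject H₀

Answer: χ² = 11.1231, fail to reject H₀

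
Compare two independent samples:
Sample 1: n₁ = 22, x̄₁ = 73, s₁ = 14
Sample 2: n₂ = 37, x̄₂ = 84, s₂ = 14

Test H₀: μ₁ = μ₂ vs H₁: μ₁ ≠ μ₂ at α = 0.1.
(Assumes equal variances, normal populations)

Answer: t = -2.9185, reject H₀

Derivation:
Pooled variance: s²_p = [21×14² + 36×14²]/(57) = 196.0000
s_p = 14.0000
SE = s_p×√(1/n₁ + 1/n₂) = 14.0000×√(1/22 + 1/37) = 3.7691
t = (x̄₁ - x̄₂)/SE = (73 - 84)/3.7691 = -2.9185
df = 57, t-critical = ±1.672
Decision: reject H₀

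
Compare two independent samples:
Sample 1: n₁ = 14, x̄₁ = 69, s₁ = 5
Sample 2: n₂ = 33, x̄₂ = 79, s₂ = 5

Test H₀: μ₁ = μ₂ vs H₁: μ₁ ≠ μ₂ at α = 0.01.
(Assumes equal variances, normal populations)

Pooled variance: s²_p = [13×5² + 32×5²]/(45) = 25.0000
s_p = 5.0000
SE = s_p×√(1/n₁ + 1/n₂) = 5.0000×√(1/14 + 1/33) = 1.5948
t = (x̄₁ - x̄₂)/SE = (69 - 79)/1.5948 = -6.2704
df = 45, t-critical = ±2.690
Decision: reject H₀

Answer: t = -6.2704, reject H₀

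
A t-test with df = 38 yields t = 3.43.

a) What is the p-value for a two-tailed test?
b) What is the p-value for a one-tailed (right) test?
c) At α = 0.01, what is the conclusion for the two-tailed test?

Answer: a) 0.0015, b) 0.0007, c) reject H₀

Derivation:
Using t-distribution with df = 38:
a) Two-tailed: p = 2×P(T > 3.43) = 0.0015
b) One-tailed: p = P(T > 3.43) = 0.0007
c) 0.0015 < 0.01, reject H₀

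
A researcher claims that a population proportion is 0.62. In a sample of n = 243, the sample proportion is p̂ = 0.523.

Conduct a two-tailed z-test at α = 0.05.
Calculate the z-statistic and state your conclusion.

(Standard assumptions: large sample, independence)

H₀: p = 0.62, H₁: p ≠ 0.62
Standard error: SE = √(p₀(1-p₀)/n) = √(0.62×0.38/243) = 0.031138
z-statistic: z = (p̂ - p₀)/SE = (0.523 - 0.62)/0.031138 = -3.1152
Critical value: z_0.025 = ±1.960
p-value = 0.0018
Decision: reject H₀ at α = 0.05

Answer: z = -3.1152, reject H₀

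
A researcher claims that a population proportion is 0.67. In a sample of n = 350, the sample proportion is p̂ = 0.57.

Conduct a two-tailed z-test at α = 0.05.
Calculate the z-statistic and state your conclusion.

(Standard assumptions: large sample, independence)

H₀: p = 0.67, H₁: p ≠ 0.67
Standard error: SE = √(p₀(1-p₀)/n) = √(0.67×0.33/350) = 0.025134
z-statistic: z = (p̂ - p₀)/SE = (0.57 - 0.67)/0.025134 = -3.9787
Critical value: z_0.025 = ±1.960
p-value = 0.0001
Decision: reject H₀ at α = 0.05

Answer: z = -3.9787, reject H₀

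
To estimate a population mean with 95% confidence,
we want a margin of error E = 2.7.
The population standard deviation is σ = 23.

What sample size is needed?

z_0.025 = 1.960
n = (z×σ/E)² = (1.960×23/2.7)²
n = 278.7663
Round up: n = 279

Answer: n = 279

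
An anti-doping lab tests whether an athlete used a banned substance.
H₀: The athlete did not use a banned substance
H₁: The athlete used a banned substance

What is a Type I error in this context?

Answer: Falsely accusing a clean athlete of doping

Derivation:
Type I error (α): Rejecting H₀ when H₀ is true
Type II error (β): Failing to reject H₀ when H₁ is true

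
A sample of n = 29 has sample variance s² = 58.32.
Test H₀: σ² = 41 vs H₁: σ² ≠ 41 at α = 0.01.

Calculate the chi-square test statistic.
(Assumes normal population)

df = n - 1 = 28
χ² = (n-1)s²/σ₀² = 28×58.32/41 = 39.8283
Critical values: χ²_{0.995,28} = 12.461, χ²_{0.005,28} = 50.993
Rejection region: χ² < 12.461 or χ² > 50.993
Decision: fail to reject H₀

Answer: χ² = 39.8283, fail to reject H₀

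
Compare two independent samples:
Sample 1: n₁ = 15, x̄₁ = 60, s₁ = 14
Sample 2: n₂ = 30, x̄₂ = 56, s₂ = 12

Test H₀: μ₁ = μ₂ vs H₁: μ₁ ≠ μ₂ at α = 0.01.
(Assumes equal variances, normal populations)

Answer: t = 0.9971, fail to reject H₀

Derivation:
Pooled variance: s²_p = [14×14² + 29×12²]/(43) = 160.9302
s_p = 12.6858
SE = s_p×√(1/n₁ + 1/n₂) = 12.6858×√(1/15 + 1/30) = 4.0116
t = (x̄₁ - x̄₂)/SE = (60 - 56)/4.0116 = 0.9971
df = 43, t-critical = ±2.695
Decision: fail to reject H₀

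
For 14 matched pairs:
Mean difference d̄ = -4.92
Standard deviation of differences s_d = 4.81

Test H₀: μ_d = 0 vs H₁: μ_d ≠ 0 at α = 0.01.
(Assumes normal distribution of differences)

df = n - 1 = 13
SE = s_d/√n = 4.81/√14 = 1.2855
t = d̄/SE = -4.92/1.2855 = -3.8273
Critical value: t_{0.005,13} = ±3.012
p-value ≈ 0.0021
Decision: reject H₀

Answer: t = -3.8273, reject H₀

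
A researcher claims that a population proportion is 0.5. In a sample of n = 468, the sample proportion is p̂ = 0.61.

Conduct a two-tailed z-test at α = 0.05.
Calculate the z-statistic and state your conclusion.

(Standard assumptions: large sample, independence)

Answer: z = 4.7592, reject H₀

Derivation:
H₀: p = 0.5, H₁: p ≠ 0.5
Standard error: SE = √(p₀(1-p₀)/n) = √(0.5×0.5/468) = 0.023113
z-statistic: z = (p̂ - p₀)/SE = (0.61 - 0.5)/0.023113 = 4.7592
Critical value: z_0.025 = ±1.960
p-value < 0.0001
Decision: reject H₀ at α = 0.05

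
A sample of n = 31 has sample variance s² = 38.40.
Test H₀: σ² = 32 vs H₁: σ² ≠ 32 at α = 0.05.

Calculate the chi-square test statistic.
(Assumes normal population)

df = n - 1 = 30
χ² = (n-1)s²/σ₀² = 30×38.40/32 = 36.0000
Critical values: χ²_{0.975,30} = 16.791, χ²_{0.025,30} = 46.979
Rejection region: χ² < 16.791 or χ² > 46.979
Decision: fail to reject H₀

Answer: χ² = 36.0000, fail to reject H₀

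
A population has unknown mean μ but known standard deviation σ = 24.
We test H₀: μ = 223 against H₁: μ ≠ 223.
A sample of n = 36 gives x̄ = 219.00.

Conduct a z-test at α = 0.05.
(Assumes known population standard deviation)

Answer: z = -1.0000, fail to reject H₀

Derivation:
Standard error: SE = σ/√n = 24/√36 = 4.0000
z-statistic: z = (x̄ - μ₀)/SE = (219.00 - 223)/4.0000 = -1.0000
Critical value: ±1.960
p-value = 0.3173
Decision: fail to reject H₀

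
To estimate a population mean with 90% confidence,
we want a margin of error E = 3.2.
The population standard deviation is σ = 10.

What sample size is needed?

Answer: n = 27

Derivation:
z_0.05 = 1.645
n = (z×σ/E)² = (1.645×10/3.2)²
n = 26.4260
Round up: n = 27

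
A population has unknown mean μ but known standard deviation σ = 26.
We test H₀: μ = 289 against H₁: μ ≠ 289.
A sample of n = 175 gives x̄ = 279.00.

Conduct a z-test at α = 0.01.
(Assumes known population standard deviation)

Answer: z = -5.0880, reject H₀

Derivation:
Standard error: SE = σ/√n = 26/√175 = 1.9654
z-statistic: z = (x̄ - μ₀)/SE = (279.00 - 289)/1.9654 = -5.0880
Critical value: ±2.576
p-value < 0.0001
Decision: reject H₀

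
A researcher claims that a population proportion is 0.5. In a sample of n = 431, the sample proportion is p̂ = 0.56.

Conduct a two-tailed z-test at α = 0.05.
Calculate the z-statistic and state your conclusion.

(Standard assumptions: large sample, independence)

Answer: z = 2.4913, reject H₀

Derivation:
H₀: p = 0.5, H₁: p ≠ 0.5
Standard error: SE = √(p₀(1-p₀)/n) = √(0.5×0.5/431) = 0.024084
z-statistic: z = (p̂ - p₀)/SE = (0.56 - 0.5)/0.024084 = 2.4913
Critical value: z_0.025 = ±1.960
p-value = 0.0127
Decision: reject H₀ at α = 0.05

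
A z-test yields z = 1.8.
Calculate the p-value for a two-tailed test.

For z = 1.8:
p = 2×P(Z > |1.8|) = 2×(1 - Φ(1.8)) = 0.0719

Answer: p-value ≈ 0.0719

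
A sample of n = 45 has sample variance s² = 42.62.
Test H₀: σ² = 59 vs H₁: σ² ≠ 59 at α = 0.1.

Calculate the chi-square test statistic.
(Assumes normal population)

Answer: χ² = 31.7844, fail to reject H₀

Derivation:
df = n - 1 = 44
χ² = (n-1)s²/σ₀² = 44×42.62/59 = 31.7844
Critical values: χ²_{0.95,44} = 29.787, χ²_{0.05,44} = 60.481
Rejection region: χ² < 29.787 or χ² > 60.481
Decision: fail to reject H₀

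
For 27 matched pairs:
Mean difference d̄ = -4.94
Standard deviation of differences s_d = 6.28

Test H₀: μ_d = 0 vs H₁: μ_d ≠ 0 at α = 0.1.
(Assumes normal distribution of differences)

df = n - 1 = 26
SE = s_d/√n = 6.28/√27 = 1.2086
t = d̄/SE = -4.94/1.2086 = -4.0874
Critical value: t_{0.05,26} = ±1.706
p-value ≈ 0.0004
Decision: reject H₀

Answer: t = -4.0874, reject H₀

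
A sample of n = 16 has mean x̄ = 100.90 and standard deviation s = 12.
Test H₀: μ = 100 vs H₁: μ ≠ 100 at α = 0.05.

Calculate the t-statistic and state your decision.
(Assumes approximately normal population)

df = n - 1 = 15
SE = s/√n = 12/√16 = 3.0000
t = (x̄ - μ₀)/SE = (100.90 - 100)/3.0000 = 0.3000
Critical value: t_{0.025,15} = ±2.131
p-value ≈ 0.7683
Decision: fail to reject H₀

Answer: t = 0.3000, fail to reject H₀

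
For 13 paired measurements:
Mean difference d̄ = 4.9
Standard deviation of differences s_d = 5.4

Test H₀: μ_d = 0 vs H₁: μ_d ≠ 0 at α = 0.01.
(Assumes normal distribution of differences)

Answer: t = 3.2717, reject H₀

Derivation:
df = n - 1 = 12
SE = s_d/√n = 5.4/√13 = 1.4977
t = d̄/SE = 4.9/1.4977 = 3.2717
Critical value: t_{0.005,12} = ±3.055
p-value ≈ 0.0067
Decision: reject H₀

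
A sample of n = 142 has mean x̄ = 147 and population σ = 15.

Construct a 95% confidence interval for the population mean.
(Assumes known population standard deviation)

Confidence level: 95%, α = 0.05
z_0.025 = 1.960
SE = σ/√n = 15/√142 = 1.2588
Margin of error = 1.960 × 1.2588 = 2.4672
CI: x̄ ± margin = 147 ± 2.4672
CI: (144.5328, 149.4672)

Answer: (144.5328, 149.4672)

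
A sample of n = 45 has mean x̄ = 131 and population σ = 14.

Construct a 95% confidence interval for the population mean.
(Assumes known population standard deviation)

Answer: (126.9095, 135.0905)

Derivation:
Confidence level: 95%, α = 0.05
z_0.025 = 1.960
SE = σ/√n = 14/√45 = 2.0870
Margin of error = 1.960 × 2.0870 = 4.0905
CI: x̄ ± margin = 131 ± 4.0905
CI: (126.9095, 135.0905)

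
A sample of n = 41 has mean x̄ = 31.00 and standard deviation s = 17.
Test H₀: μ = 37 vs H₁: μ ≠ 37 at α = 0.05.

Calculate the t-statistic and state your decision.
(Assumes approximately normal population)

Answer: t = -2.2599, reject H₀

Derivation:
df = n - 1 = 40
SE = s/√n = 17/√41 = 2.6550
t = (x̄ - μ₀)/SE = (31.00 - 37)/2.6550 = -2.2599
Critical value: t_{0.025,40} = ±2.021
p-value ≈ 0.0293
Decision: reject H₀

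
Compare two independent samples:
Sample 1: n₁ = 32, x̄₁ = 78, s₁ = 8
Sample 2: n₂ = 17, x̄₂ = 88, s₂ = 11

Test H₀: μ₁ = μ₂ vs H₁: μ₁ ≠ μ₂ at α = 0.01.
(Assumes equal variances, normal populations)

Pooled variance: s²_p = [31×8² + 16×11²]/(47) = 83.4043
s_p = 9.1326
SE = s_p×√(1/n₁ + 1/n₂) = 9.1326×√(1/32 + 1/17) = 2.7409
t = (x̄₁ - x̄₂)/SE = (78 - 88)/2.7409 = -3.6484
df = 47, t-critical = ±2.685
Decision: reject H₀

Answer: t = -3.6484, reject H₀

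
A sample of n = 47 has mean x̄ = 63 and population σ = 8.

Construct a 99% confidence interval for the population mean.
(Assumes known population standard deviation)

Confidence level: 99%, α = 0.01
z_0.005 = 2.576
SE = σ/√n = 8/√47 = 1.1669
Margin of error = 2.576 × 1.1669 = 3.0059
CI: x̄ ± margin = 63 ± 3.0059
CI: (59.9941, 66.0059)

Answer: (59.9941, 66.0059)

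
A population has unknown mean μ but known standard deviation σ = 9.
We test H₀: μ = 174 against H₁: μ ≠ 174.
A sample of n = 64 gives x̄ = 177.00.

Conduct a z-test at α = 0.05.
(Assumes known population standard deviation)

Standard error: SE = σ/√n = 9/√64 = 1.1250
z-statistic: z = (x̄ - μ₀)/SE = (177.00 - 174)/1.1250 = 2.6667
Critical value: ±1.960
p-value = 0.0077
Decision: reject H₀

Answer: z = 2.6667, reject H₀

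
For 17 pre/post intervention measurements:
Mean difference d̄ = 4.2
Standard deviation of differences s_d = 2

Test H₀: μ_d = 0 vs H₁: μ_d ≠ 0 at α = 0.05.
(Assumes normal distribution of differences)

df = n - 1 = 16
SE = s_d/√n = 2/√17 = 0.4851
t = d̄/SE = 4.2/0.4851 = 8.6580
Critical value: t_{0.025,16} = ±2.120
p-value < 0.0001
Decision: reject H₀

Answer: t = 8.6580, reject H₀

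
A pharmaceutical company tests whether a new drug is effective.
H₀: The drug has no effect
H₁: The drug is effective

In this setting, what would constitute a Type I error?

Answer: Concluding the drug is effective when it actually has no effect

Derivation:
Type I error: rejecting H₀ when it is actually true (false positive).
Type II error: failing to reject H₀ when H₁ is actually true (false negative).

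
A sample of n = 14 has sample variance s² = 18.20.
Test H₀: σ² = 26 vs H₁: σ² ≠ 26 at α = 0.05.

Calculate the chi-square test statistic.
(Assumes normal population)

df = n - 1 = 13
χ² = (n-1)s²/σ₀² = 13×18.20/26 = 9.1000
Critical values: χ²_{0.975,13} = 5.009, χ²_{0.025,13} = 24.736
Rejection region: χ² < 5.009 or χ² > 24.736
Decision: fail to reject H₀

Answer: χ² = 9.1000, fail to reject H₀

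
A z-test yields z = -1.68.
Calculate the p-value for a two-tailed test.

Answer: p-value ≈ 0.0930

Derivation:
For z = -1.68:
p = 2×P(Z > |-1.68|) = 2×(1 - Φ(1.68)) = 0.0930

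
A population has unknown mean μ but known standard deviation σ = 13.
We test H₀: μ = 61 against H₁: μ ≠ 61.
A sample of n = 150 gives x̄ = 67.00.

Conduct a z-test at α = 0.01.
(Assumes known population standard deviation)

Standard error: SE = σ/√n = 13/√150 = 1.0614
z-statistic: z = (x̄ - μ₀)/SE = (67.00 - 61)/1.0614 = 5.6529
Critical value: ±2.576
p-value < 0.0001
Decision: reject H₀

Answer: z = 5.6529, reject H₀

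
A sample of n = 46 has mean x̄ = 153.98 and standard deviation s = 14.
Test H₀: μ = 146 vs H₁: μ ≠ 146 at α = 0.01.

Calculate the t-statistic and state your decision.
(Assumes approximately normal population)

Answer: t = 3.8659, reject H₀

Derivation:
df = n - 1 = 45
SE = s/√n = 14/√46 = 2.0642
t = (x̄ - μ₀)/SE = (153.98 - 146)/2.0642 = 3.8659
Critical value: t_{0.005,45} = ±2.690
p-value ≈ 0.0004
Decision: reject H₀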